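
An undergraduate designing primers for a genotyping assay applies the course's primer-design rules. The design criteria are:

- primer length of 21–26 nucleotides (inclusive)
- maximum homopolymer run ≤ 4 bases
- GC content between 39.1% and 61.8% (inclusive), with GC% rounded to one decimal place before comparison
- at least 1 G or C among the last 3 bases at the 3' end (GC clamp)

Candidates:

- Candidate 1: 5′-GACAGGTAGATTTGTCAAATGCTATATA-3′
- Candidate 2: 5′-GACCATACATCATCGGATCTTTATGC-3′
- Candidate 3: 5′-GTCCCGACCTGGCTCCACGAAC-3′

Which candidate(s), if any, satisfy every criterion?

Candidate 1 (28 nt, A=10 T=9 G=6 C=3): length 28, outside 21–26 ✗; longest run = 3 ✓; GC 9/28 = 32.1%, outside 39.1–61.8% ✗; 3' end ATA has 0 G/C, need ≥1 ✗ — fails.
Candidate 2 (26 nt, A=7 T=8 G=4 C=7): length 26 ✓; longest run = 3 ✓; GC 11/26 = 42.3% ✓; 3' end TGC has 2 G/C ✓ — passes.
Candidate 3 (22 nt, A=4 T=3 G=5 C=10): length 22 ✓; longest run = 3 ✓; GC 15/22 = 68.2%, outside 39.1–61.8% ✗; 3' end AAC has 1 G/C ✓ — fails.

Candidate 2 only.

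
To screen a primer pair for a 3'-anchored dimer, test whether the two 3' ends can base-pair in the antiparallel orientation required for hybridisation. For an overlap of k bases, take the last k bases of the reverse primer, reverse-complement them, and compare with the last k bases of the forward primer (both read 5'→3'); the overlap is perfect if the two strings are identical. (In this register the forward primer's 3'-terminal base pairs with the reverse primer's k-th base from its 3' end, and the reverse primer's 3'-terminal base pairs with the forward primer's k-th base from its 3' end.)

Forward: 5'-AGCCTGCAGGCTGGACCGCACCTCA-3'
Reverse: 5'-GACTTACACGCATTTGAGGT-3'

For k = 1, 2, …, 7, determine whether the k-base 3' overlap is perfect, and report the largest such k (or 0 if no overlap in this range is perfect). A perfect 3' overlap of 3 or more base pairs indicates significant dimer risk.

Longest perfect overlap: 6 complementary base pairs; significant dimer risk (threshold 3).

Last 7 bases (5'→3') — forward …CACCTCA, reverse …TTGAGGT.
Reverse complement of the reverse primer's last 7 bases: ACCTCAA; its first k bases are the reverse complement of the reverse primer's last k bases, so a perfect k-base overlap needs the forward primer's last k bases to equal them.
Comparing (forward last k vs required): k=1: A vs A ✓; k=2: CA vs AC ✗; k=3: TCA vs ACC ✗; k=4: CTCA vs ACCT ✗; k=5: CCTCA vs ACCTC ✗; k=6: ACCTCA vs ACCTCA ✓; k=7: CACCTCA vs ACCTCAA ✗.
Perfect overlaps at k = 1, 6; the largest is 6.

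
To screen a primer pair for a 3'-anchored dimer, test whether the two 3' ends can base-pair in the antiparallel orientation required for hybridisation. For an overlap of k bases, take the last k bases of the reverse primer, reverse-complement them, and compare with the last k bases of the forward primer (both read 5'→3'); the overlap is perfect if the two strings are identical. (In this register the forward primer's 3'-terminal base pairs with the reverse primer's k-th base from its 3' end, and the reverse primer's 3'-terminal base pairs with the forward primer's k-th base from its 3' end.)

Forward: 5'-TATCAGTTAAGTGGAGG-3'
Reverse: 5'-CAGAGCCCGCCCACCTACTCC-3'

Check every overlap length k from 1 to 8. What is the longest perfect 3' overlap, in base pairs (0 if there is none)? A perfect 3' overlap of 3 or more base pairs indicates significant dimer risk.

Last 8 bases (5'→3') — forward …AGTGGAGG, reverse …CCTACTCC.
Reverse complement of the reverse primer's last 8 bases: GGAGTAGG; its first k bases are the reverse complement of the reverse primer's last k bases, so a perfect k-base overlap needs the forward primer's last k bases to equal them.
Comparing (forward last k vs required): k=1: G vs G ✓; k=2: GG vs GG ✓; k=3: AGG vs GGA ✗; k=4: GAGG vs GGAG ✗; k=5: GGAGG vs GGAGT ✗; k=6: TGGAGG vs GGAGTA ✗; k=7: GTGGAGG vs GGAGTAG ✗; k=8: AGTGGAGG vs GGAGTAGG ✗.
Perfect overlaps at k = 1, 2; the largest is 2.

Longest perfect overlap: 2 complementary base pairs; below the dimer-risk threshold (threshold 3).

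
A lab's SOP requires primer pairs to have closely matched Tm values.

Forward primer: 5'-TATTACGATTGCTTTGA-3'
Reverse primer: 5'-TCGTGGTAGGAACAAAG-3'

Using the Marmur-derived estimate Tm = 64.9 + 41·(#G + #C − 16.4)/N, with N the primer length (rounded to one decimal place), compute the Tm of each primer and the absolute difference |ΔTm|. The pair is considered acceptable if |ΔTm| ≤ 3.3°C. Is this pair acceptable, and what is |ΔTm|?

|ΔTm| = 7.2°C; the pair is not acceptable.

Forward: G+C = 5, N = 17 → Tm = 64.9 + 41·(5 − 16.4)/17 = 37.4°C.
Reverse: G+C = 8, N = 17 → Tm = 64.9 + 41·(8 − 16.4)/17 = 44.6°C.
|ΔTm| = |37.4 − 44.6| = 7.2°C, > 3.3°C.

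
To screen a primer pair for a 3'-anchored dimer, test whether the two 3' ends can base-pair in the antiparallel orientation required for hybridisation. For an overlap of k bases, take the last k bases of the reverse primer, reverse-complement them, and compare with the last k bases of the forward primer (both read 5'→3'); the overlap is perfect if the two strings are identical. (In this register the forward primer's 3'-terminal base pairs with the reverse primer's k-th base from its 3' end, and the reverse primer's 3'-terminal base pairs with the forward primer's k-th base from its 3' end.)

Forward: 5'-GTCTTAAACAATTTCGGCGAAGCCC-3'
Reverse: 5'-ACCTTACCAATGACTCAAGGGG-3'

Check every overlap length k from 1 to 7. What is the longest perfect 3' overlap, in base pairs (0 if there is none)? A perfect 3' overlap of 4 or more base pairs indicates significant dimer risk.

Longest perfect overlap: 3 complementary base pairs; below the dimer-risk threshold (threshold 4).

Last 7 bases (5'→3') — forward …GAAGCCC, reverse …CAAGGGG.
Reverse complement of the reverse primer's last 7 bases: CCCCTTG; its first k bases are the reverse complement of the reverse primer's last k bases, so a perfect k-base overlap needs the forward primer's last k bases to equal them.
Comparing (forward last k vs required): k=1: C vs C ✓; k=2: CC vs CC ✓; k=3: CCC vs CCC ✓; k=4: GCCC vs CCCC ✗; k=5: AGCCC vs CCCCT ✗; k=6: AAGCCC vs CCCCTT ✗; k=7: GAAGCCC vs CCCCTTG ✗.
Perfect overlaps at k = 1, 2, 3; the largest is 3.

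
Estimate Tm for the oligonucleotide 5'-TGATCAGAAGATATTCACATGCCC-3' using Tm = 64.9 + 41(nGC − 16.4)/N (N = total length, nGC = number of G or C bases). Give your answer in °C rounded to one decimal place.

Base counts: A=8, T=6, G=4, C=6; G+C = 10, N = 24.
Tm = 64.9 + 41·(10 − 16.4)/24 = 64.9 + -262.40/24 = 54.0°C.

54.0°C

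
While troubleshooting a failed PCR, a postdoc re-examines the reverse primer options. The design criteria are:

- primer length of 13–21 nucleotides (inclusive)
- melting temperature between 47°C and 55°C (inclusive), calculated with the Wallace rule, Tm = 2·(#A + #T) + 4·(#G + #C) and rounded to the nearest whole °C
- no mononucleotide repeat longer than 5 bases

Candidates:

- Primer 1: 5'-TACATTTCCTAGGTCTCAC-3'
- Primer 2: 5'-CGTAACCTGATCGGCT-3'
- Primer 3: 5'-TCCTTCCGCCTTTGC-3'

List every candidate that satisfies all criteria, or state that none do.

Primer 1, Primer 2 and Primer 3.

Primer 1 (19 nt, A=4 T=7 G=2 C=6): length 19 ✓; Tm = 2·11 + 4·8 = 54°C ✓; longest run = 3 ✓ — passes.
Primer 2 (16 nt, A=3 T=4 G=4 C=5): length 16 ✓; Tm = 2·7 + 4·9 = 50°C ✓; longest run = 2 ✓ — passes.
Primer 3 (15 nt, A=0 T=6 G=2 C=7): length 15 ✓; Tm = 2·6 + 4·9 = 48°C ✓; longest run = 3 ✓ — passes.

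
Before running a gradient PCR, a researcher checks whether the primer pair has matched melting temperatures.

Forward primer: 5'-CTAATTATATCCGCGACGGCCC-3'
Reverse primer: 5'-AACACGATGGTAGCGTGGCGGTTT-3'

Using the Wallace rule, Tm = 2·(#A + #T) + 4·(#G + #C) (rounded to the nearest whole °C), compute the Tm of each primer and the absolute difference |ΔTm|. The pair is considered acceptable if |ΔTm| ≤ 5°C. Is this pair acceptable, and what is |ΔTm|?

Forward: A=5 T=5 G=4 C=8 → Tm = 2·10 + 4·12 = 68°C.
Reverse: A=5 T=6 G=9 C=4 → Tm = 2·11 + 4·13 = 74°C.
|ΔTm| = |68 − 74| = 6°C, > 5°C.

|ΔTm| = 6°C; the pair is not acceptable.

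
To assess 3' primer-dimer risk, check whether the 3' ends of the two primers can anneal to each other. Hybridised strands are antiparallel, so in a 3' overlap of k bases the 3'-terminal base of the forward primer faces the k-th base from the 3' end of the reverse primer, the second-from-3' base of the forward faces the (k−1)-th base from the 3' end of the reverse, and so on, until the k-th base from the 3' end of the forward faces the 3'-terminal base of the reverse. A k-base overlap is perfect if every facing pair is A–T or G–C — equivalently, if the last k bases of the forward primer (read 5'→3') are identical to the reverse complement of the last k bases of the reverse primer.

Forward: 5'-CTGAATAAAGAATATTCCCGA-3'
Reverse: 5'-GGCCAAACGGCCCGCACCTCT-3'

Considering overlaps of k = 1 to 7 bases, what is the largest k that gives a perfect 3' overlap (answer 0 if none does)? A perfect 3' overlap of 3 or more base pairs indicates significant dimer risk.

Last 7 bases (5'→3') — forward …TTCCCGA, reverse …CACCTCT.
Reverse complement of the reverse primer's last 7 bases: AGAGGTG; its first k bases are the reverse complement of the reverse primer's last k bases, so a perfect k-base overlap needs the forward primer's last k bases to equal them.
Comparing (forward last k vs required): k=1: A vs A ✓; k=2: GA vs AG ✗; k=3: CGA vs AGA ✗; k=4: CCGA vs AGAG ✗; k=5: CCCGA vs AGAGG ✗; k=6: TCCCGA vs AGAGGT ✗; k=7: TTCCCGA vs AGAGGTG ✗.
Only k = 1 is perfect, so the longest perfect 3' overlap is 1.

Longest perfect overlap: 1 complementary base pair; below the dimer-risk threshold (threshold 3).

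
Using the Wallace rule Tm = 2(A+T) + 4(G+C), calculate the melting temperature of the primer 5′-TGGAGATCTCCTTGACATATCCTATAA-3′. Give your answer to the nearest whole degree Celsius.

74°C

Base counts: A=8, T=9, G=4, C=6 (length 27).
Tm = 2·(8+9) + 4·(4+6) = 2·17 + 4·10 = 34 + 40 = 74°C.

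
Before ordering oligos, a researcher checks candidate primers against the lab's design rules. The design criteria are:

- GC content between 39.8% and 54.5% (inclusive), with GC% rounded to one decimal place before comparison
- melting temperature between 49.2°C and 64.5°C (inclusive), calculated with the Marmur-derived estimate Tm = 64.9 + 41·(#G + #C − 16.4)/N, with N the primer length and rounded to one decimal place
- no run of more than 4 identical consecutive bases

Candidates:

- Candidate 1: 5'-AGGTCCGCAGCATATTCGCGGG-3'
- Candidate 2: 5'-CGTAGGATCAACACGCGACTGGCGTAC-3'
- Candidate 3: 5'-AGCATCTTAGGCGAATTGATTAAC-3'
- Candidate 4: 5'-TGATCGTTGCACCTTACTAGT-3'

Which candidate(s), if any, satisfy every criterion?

Candidate 4 only.

Candidate 1 (22 nt, A=4 T=4 G=8 C=6): GC 14/22 = 63.6%, outside 39.8–54.5% ✗; Tm = 64.9 + 41·(14 − 16.4)/22 = 60.4°C ✓; longest run = 3 ✓ — fails.
Candidate 2 (27 nt, A=7 T=4 G=8 C=8): GC 16/27 = 59.3%, outside 39.8–54.5% ✗; Tm = 64.9 + 41·(16 − 16.4)/27 = 64.3°C ✓; longest run = 2 ✓ — fails.
Candidate 3 (24 nt, A=8 T=7 G=5 C=4): GC 9/24 = 37.5%, outside 39.8–54.5% ✗; Tm = 64.9 + 41·(9 − 16.4)/24 = 52.3°C ✓; longest run = 2 ✓ — fails.
Candidate 4 (21 nt, A=4 T=8 G=4 C=5): GC 9/21 = 42.9% ✓; Tm = 64.9 + 41·(9 − 16.4)/21 = 50.5°C ✓; longest run = 2 ✓ — passes.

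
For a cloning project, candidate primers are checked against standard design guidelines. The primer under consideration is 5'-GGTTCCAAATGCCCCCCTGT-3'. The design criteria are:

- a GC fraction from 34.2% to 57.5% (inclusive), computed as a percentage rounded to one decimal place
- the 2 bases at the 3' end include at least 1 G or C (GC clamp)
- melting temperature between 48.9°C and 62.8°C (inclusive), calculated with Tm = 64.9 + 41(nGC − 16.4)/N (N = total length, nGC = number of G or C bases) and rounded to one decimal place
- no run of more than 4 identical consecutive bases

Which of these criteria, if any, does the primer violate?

Base counts: A=3, T=5, G=4, C=8 (length 20).
GC content: GC 12/20 = 60.0%, outside 34.2–57.5% ✗
GC clamp: 3' end GT has 1 G/C ✓
Tm: Tm = 64.9 + 41·(12 − 16.4)/20 = 55.9°C ✓
homopolymer run: longest run = 6, exceeds 4 ✗

Fails: GC content, homopolymer run.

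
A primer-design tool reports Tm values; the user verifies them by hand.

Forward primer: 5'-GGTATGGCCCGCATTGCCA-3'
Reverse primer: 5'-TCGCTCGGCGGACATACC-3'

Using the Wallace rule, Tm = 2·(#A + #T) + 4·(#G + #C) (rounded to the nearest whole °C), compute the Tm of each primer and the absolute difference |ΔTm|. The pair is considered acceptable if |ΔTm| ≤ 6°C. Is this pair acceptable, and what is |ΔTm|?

|ΔTm| = 2°C; the pair is acceptable.

Forward: A=3 T=4 G=6 C=6 → Tm = 2·7 + 4·12 = 62°C.
Reverse: A=3 T=3 G=5 C=7 → Tm = 2·6 + 4·12 = 60°C.
|ΔTm| = |62 − 60| = 2°C, ≤ 6°C.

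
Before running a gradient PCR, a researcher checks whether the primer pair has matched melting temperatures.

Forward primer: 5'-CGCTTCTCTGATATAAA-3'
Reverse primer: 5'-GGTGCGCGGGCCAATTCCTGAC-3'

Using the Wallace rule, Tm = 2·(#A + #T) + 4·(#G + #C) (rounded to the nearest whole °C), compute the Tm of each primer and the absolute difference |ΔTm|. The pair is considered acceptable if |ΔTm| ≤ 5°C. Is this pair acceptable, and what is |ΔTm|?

Forward: A=5 T=6 G=2 C=4 → Tm = 2·11 + 4·6 = 46°C.
Reverse: A=3 T=4 G=8 C=7 → Tm = 2·7 + 4·15 = 74°C.
|ΔTm| = |46 − 74| = 28°C, > 5°C.

|ΔTm| = 28°C; the pair is not acceptable.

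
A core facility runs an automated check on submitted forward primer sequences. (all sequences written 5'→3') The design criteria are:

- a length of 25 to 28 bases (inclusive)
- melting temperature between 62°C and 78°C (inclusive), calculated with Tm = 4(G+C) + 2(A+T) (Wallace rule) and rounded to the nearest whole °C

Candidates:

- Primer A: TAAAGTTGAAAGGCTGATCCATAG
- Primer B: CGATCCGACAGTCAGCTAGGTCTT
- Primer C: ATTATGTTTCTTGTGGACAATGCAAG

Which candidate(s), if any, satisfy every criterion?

Primer C only.

Primer A (24 nt, A=9 T=6 G=6 C=3): length 24, outside 25–28 ✗; Tm = 2·15 + 4·9 = 66°C ✓ — fails.
Primer B (24 nt, A=5 T=6 G=6 C=7): length 24, outside 25–28 ✗; Tm = 2·11 + 4·13 = 74°C ✓ — fails.
Primer C (26 nt, A=7 T=10 G=6 C=3): length 26 ✓; Tm = 2·17 + 4·9 = 70°C ✓ — passes.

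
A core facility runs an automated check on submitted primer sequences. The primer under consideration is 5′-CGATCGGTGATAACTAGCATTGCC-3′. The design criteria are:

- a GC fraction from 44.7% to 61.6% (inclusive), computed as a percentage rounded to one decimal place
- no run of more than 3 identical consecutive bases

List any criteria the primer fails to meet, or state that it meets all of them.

Meets all criteria.

Base counts: A=6, T=6, G=6, C=6 (length 24).
GC content: GC 12/24 = 50.0% ✓
homopolymer run: longest run = 2 ✓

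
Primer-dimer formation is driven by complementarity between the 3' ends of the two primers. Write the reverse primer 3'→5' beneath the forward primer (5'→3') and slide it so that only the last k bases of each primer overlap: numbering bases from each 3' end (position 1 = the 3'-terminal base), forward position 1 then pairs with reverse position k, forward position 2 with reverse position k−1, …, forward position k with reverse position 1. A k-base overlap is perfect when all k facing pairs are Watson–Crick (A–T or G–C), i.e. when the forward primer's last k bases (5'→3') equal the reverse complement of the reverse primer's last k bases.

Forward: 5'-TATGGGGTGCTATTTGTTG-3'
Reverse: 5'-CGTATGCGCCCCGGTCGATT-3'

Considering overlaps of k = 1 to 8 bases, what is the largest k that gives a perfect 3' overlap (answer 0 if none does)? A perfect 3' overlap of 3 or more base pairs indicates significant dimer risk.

Last 8 bases (5'→3') — forward …ATTTGTTG, reverse …GGTCGATT.
Reverse complement of the reverse primer's last 8 bases: AATCGACC; its first k bases are the reverse complement of the reverse primer's last k bases, so a perfect k-base overlap needs the forward primer's last k bases to equal them.
Comparing (forward last k vs required): k=1: G vs A ✗; k=2: TG vs AA ✗; k=3: TTG vs AAT ✗; k=4: GTTG vs AATC ✗; k=5: TGTTG vs AATCG ✗; k=6: TTGTTG vs AATCGA ✗; k=7: TTTGTTG vs AATCGAC ✗; k=8: ATTTGTTG vs AATCGACC ✗.
No overlap length from 1 to 8 is perfect, so the longest perfect 3' overlap is 0.

Longest perfect overlap: 0 complementary base pairs; below the dimer-risk threshold (threshold 3).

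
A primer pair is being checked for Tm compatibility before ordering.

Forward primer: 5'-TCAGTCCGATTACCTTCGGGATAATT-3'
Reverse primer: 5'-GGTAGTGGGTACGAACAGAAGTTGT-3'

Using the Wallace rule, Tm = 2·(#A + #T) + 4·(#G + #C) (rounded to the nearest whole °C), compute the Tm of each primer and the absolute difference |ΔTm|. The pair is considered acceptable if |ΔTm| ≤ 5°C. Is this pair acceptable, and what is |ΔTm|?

|ΔTm| = 0°C; the pair is acceptable.

Forward: A=6 T=9 G=5 C=6 → Tm = 2·15 + 4·11 = 74°C.
Reverse: A=7 T=6 G=10 C=2 → Tm = 2·13 + 4·12 = 74°C.
|ΔTm| = |74 − 74| = 0°C, ≤ 5°C.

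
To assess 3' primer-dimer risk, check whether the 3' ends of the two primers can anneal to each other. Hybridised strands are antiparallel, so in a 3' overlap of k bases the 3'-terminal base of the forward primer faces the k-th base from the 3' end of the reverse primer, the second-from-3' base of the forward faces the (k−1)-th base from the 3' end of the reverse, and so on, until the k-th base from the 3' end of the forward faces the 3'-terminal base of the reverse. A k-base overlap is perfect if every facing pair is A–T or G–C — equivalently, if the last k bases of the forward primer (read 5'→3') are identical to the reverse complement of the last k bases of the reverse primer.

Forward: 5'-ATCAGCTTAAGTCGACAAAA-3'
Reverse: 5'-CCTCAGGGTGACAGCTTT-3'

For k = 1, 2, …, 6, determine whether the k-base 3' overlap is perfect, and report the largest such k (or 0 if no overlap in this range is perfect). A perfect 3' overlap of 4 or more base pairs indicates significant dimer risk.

Last 6 bases (5'→3') — forward …ACAAAA, reverse …AGCTTT.
Reverse complement of the reverse primer's last 6 bases: AAAGCT; its first k bases are the reverse complement of the reverse primer's last k bases, so a perfect k-base overlap needs the forward primer's last k bases to equal them.
Comparing (forward last k vs required): k=1: A vs A ✓; k=2: AA vs AA ✓; k=3: AAA vs AAA ✓; k=4: AAAA vs AAAG ✗; k=5: CAAAA vs AAAGC ✗; k=6: ACAAAA vs AAAGCT ✗.
Perfect overlaps at k = 1, 2, 3; the largest is 3.

Longest perfect overlap: 3 complementary base pairs; below the dimer-risk threshold (threshold 4).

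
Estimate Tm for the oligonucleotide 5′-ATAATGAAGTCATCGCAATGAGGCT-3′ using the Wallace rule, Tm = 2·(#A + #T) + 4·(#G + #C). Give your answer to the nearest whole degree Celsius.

70°C

Base counts: A=9, T=6, G=6, C=4 (length 25).
Tm = 2·(9+6) + 4·(6+4) = 2·15 + 4·10 = 30 + 40 = 70°C.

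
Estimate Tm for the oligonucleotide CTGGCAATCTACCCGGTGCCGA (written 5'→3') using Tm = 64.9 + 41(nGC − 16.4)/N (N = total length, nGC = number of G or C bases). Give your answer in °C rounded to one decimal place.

Base counts: A=4, T=4, G=6, C=8; G+C = 14, N = 22.
Tm = 64.9 + 41·(14 − 16.4)/22 = 64.9 + -98.40/22 = 60.4°C.

60.4°C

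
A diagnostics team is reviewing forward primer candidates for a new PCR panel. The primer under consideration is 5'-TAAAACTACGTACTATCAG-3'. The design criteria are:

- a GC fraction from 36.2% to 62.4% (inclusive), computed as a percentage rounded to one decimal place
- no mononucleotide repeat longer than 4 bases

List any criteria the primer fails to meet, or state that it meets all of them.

Base counts: A=8, T=5, G=2, C=4 (length 19).
GC content: GC 6/19 = 31.6%, outside 36.2–62.4% ✗
homopolymer run: longest run = 4 ✓

Fails: GC content.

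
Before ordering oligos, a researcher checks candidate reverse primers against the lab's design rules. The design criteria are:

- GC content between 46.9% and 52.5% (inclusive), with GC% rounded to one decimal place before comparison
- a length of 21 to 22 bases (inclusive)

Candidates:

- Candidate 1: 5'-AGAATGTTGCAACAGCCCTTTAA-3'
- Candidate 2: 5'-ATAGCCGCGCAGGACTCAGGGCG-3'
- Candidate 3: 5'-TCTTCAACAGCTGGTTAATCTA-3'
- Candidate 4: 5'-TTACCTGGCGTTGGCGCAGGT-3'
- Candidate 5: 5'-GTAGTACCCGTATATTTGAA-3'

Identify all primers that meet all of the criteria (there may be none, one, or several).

None of the candidates satisfy all criteria.

Candidate 1 (23 nt, A=8 T=6 G=4 C=5): GC 9/23 = 39.1%, outside 46.9–52.5% ✗; length 23, outside 21–22 ✗ — fails.
Candidate 2 (23 nt, A=5 T=2 G=9 C=7): GC 16/23 = 69.6%, outside 46.9–52.5% ✗; length 23, outside 21–22 ✗ — fails.
Candidate 3 (22 nt, A=6 T=8 G=3 C=5): GC 8/22 = 36.4%, outside 46.9–52.5% ✗; length 22 ✓ — fails.
Candidate 4 (21 nt, A=2 T=6 G=8 C=5): GC 13/21 = 61.9%, outside 46.9–52.5% ✗; length 21 ✓ — fails.
Candidate 5 (20 nt, A=6 T=7 G=4 C=3): GC 7/20 = 35.0%, outside 46.9–52.5% ✗; length 20, outside 21–22 ✗ — fails.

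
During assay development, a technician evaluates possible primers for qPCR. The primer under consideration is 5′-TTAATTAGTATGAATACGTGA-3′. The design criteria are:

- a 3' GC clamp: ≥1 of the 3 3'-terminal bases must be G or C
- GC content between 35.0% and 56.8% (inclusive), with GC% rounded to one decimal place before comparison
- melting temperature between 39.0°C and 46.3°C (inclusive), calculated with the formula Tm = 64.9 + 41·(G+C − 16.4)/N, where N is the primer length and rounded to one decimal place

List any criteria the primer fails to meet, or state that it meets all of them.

Fails: GC content.

Base counts: A=8, T=8, G=4, C=1 (length 21).
GC clamp: 3' end TGA has 1 G/C ✓
GC content: GC 5/21 = 23.8%, outside 35.0–56.8% ✗
Tm: Tm = 64.9 + 41·(5 − 16.4)/21 = 42.6°C ✓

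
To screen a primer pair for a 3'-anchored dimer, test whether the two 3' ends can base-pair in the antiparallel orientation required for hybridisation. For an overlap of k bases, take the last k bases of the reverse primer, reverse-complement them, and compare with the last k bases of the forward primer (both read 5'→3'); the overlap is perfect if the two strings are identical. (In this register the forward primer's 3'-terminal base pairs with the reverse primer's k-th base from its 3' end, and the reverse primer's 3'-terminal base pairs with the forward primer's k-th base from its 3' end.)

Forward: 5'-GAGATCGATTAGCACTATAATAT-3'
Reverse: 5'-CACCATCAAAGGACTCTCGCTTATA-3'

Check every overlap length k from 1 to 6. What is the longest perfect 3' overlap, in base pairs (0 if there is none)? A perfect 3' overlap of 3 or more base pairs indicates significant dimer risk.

Longest perfect overlap: 3 complementary base pairs; significant dimer risk (threshold 3).

Last 6 bases (5'→3') — forward …TAATAT, reverse …CTTATA.
Reverse complement of the reverse primer's last 6 bases: TATAAG; its first k bases are the reverse complement of the reverse primer's last k bases, so a perfect k-base overlap needs the forward primer's last k bases to equal them.
Comparing (forward last k vs required): k=1: T vs T ✓; k=2: AT vs TA ✗; k=3: TAT vs TAT ✓; k=4: ATAT vs TATA ✗; k=5: AATAT vs TATAA ✗; k=6: TAATAT vs TATAAG ✗.
Perfect overlaps at k = 1, 3; the largest is 3.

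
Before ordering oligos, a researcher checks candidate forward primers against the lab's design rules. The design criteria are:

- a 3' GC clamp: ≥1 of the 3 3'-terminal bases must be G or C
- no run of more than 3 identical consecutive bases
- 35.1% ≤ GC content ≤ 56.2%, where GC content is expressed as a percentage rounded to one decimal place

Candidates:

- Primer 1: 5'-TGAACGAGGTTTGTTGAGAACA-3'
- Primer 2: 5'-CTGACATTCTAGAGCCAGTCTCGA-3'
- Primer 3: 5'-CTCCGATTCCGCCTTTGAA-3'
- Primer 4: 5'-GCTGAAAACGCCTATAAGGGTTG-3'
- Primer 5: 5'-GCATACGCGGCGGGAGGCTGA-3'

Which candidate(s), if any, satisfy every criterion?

Primer 1 (22 nt, A=7 T=6 G=7 C=2): 3' end ACA has 1 G/C ✓; longest run = 3 ✓; GC 9/22 = 40.9% ✓ — passes.
Primer 2 (24 nt, A=6 T=6 G=5 C=7): 3' end CGA has 2 G/C ✓; longest run = 2 ✓; GC 12/24 = 50.0% ✓ — passes.
Primer 3 (19 nt, A=3 T=6 G=3 C=7): 3' end GAA has 1 G/C ✓; longest run = 3 ✓; GC 10/19 = 52.6% ✓ — passes.
Primer 4 (23 nt, A=7 T=5 G=7 C=4): 3' end TTG has 1 G/C ✓; longest run = 4, exceeds 3 ✗; GC 11/23 = 47.8% ✓ — fails.
Primer 5 (21 nt, A=4 T=2 G=10 C=5): 3' end TGA has 1 G/C ✓; longest run = 3 ✓; GC 15/21 = 71.4%, outside 35.1–56.2% ✗ — fails.

Primer 1, Primer 2 and Primer 3.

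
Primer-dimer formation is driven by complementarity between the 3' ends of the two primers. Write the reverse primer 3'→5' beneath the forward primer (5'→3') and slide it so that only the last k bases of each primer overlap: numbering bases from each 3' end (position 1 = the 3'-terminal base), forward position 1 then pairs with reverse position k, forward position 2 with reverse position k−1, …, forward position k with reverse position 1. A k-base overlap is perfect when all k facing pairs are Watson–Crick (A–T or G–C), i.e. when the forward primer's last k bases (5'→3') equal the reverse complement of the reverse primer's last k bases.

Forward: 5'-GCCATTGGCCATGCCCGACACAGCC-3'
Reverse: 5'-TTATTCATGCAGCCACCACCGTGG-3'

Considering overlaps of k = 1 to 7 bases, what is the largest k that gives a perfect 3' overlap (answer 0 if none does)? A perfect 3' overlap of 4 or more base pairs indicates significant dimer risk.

Last 7 bases (5'→3') — forward …CACAGCC, reverse …ACCGTGG.
Reverse complement of the reverse primer's last 7 bases: CCACGGT; its first k bases are the reverse complement of the reverse primer's last k bases, so a perfect k-base overlap needs the forward primer's last k bases to equal them.
Comparing (forward last k vs required): k=1: C vs C ✓; k=2: CC vs CC ✓; k=3: GCC vs CCA ✗; k=4: AGCC vs CCAC ✗; k=5: CAGCC vs CCACG ✗; k=6: ACAGCC vs CCACGG ✗; k=7: CACAGCC vs CCACGGT ✗.
Perfect overlaps at k = 1, 2; the largest is 2.

Longest perfect overlap: 2 complementary base pairs; below the dimer-risk threshold (threshold 4).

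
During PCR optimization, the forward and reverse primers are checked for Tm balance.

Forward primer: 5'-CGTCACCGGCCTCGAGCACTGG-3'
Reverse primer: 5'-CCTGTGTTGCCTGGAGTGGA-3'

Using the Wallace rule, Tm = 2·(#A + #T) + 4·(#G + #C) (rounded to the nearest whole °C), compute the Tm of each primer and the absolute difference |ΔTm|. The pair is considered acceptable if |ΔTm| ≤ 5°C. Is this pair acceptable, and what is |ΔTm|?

Forward: A=3 T=3 G=7 C=9 → Tm = 2·6 + 4·16 = 76°C.
Reverse: A=2 T=6 G=8 C=4 → Tm = 2·8 + 4·12 = 64°C.
|ΔTm| = |76 − 64| = 12°C, > 5°C.

|ΔTm| = 12°C; the pair is not acceptable.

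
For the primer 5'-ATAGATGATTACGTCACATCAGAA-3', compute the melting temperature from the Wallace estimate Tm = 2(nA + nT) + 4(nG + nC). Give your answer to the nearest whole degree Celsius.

Base counts: A=10, T=6, G=4, C=4 (length 24).
Tm = 2·(10+6) + 4·(4+4) = 2·16 + 4·8 = 32 + 32 = 64°C.

64°C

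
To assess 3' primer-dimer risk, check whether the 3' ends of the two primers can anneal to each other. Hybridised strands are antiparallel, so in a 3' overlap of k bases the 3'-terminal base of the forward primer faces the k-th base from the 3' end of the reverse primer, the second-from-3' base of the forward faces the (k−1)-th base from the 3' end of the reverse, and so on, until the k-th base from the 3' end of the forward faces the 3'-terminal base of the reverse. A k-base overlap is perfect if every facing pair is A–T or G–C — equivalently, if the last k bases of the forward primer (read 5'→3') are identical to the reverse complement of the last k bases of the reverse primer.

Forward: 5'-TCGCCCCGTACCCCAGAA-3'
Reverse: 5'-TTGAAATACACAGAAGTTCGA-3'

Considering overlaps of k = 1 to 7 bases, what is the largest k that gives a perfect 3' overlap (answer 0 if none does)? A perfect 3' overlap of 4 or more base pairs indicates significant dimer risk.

Last 7 bases (5'→3') — forward …CCCAGAA, reverse …AGTTCGA.
Reverse complement of the reverse primer's last 7 bases: TCGAACT; its first k bases are the reverse complement of the reverse primer's last k bases, so a perfect k-base overlap needs the forward primer's last k bases to equal them.
Comparing (forward last k vs required): k=1: A vs T ✗; k=2: AA vs TC ✗; k=3: GAA vs TCG ✗; k=4: AGAA vs TCGA ✗; k=5: CAGAA vs TCGAA ✗; k=6: CCAGAA vs TCGAAC ✗; k=7: CCCAGAA vs TCGAACT ✗.
No overlap length from 1 to 7 is perfect, so the longest perfect 3' overlap is 0.

Longest perfect overlap: 0 complementary base pairs; below the dimer-risk threshold (threshold 4).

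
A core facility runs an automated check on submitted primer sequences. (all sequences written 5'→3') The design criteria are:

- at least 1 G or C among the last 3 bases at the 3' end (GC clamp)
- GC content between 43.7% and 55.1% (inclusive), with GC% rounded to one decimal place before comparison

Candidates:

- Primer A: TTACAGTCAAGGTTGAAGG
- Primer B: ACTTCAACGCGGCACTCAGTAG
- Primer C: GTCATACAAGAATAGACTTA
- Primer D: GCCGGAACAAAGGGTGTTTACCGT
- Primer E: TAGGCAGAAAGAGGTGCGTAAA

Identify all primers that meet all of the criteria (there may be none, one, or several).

Primer B and Primer D.

Primer A (19 nt, A=6 T=5 G=6 C=2): 3' end AGG has 2 G/C ✓; GC 8/19 = 42.1%, outside 43.7–55.1% ✗ — fails.
Primer B (22 nt, A=6 T=4 G=5 C=7): 3' end TAG has 1 G/C ✓; GC 12/22 = 54.5% ✓ — passes.
Primer C (20 nt, A=9 T=5 G=3 C=3): 3' end TTA has 0 G/C, need ≥1 ✗; GC 6/20 = 30.0%, outside 43.7–55.1% ✗ — fails.
Primer D (24 nt, A=6 T=5 G=8 C=5): 3' end CGT has 2 G/C ✓; GC 13/24 = 54.2% ✓ — passes.
Primer E (22 nt, A=9 T=3 G=8 C=2): 3' end AAA has 0 G/C, need ≥1 ✗; GC 10/22 = 45.5% ✓ — fails.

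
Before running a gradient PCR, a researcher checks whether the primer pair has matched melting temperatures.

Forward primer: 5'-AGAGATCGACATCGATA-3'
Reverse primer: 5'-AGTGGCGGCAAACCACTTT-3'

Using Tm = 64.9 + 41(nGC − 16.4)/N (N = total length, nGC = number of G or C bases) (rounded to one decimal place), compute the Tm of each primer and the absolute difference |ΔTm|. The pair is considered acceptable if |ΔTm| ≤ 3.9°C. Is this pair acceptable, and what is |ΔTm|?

Forward: G+C = 7, N = 17 → Tm = 64.9 + 41·(7 − 16.4)/17 = 42.2°C.
Reverse: G+C = 10, N = 19 → Tm = 64.9 + 41·(10 − 16.4)/19 = 51.1°C.
|ΔTm| = |42.2 − 51.1| = 8.9°C, > 3.9°C.

|ΔTm| = 8.9°C; the pair is not acceptable.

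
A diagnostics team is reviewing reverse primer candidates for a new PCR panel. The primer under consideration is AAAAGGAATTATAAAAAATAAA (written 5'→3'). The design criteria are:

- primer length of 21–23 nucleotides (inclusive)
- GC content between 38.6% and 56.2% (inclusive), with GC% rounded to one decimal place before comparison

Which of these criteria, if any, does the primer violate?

Fails: GC content.

Base counts: A=16, T=4, G=2, C=0 (length 22).
length: length 22 ✓
GC content: GC 2/22 = 9.1%, outside 38.6–56.2% ✗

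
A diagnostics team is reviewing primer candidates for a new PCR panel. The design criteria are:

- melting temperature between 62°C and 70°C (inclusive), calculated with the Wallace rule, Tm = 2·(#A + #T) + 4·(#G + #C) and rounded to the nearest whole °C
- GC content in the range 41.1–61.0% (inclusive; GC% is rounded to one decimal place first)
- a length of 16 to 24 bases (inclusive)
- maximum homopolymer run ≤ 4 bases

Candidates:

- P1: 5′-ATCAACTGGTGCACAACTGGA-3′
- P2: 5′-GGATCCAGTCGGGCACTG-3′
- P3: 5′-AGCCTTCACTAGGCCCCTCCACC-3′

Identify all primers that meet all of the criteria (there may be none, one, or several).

P1 only.

P1 (21 nt, A=7 T=4 G=5 C=5): Tm = 2·11 + 4·10 = 62°C ✓; GC 10/21 = 47.6% ✓; length 21 ✓; longest run = 2 ✓ — passes.
P2 (18 nt, A=3 T=3 G=7 C=5): Tm = 2·6 + 4·12 = 60°C, outside 62–70°C ✗; GC 12/18 = 66.7%, outside 41.1–61.0% ✗; length 18 ✓; longest run = 3 ✓ — fails.
P3 (23 nt, A=4 T=4 G=3 C=12): Tm = 2·8 + 4·15 = 76°C, outside 62–70°C ✗; GC 15/23 = 65.2%, outside 41.1–61.0% ✗; length 23 ✓; longest run = 4 ✓ — fails.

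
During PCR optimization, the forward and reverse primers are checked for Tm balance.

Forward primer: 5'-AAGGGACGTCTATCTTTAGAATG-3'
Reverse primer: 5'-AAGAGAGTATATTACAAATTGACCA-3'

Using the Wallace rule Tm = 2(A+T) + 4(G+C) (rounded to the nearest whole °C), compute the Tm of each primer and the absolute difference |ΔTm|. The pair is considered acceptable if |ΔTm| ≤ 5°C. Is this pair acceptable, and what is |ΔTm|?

Forward: A=7 T=7 G=6 C=3 → Tm = 2·14 + 4·9 = 64°C.
Reverse: A=12 T=6 G=4 C=3 → Tm = 2·18 + 4·7 = 64°C.
|ΔTm| = |64 − 64| = 0°C, ≤ 5°C.

|ΔTm| = 0°C; the pair is acceptable.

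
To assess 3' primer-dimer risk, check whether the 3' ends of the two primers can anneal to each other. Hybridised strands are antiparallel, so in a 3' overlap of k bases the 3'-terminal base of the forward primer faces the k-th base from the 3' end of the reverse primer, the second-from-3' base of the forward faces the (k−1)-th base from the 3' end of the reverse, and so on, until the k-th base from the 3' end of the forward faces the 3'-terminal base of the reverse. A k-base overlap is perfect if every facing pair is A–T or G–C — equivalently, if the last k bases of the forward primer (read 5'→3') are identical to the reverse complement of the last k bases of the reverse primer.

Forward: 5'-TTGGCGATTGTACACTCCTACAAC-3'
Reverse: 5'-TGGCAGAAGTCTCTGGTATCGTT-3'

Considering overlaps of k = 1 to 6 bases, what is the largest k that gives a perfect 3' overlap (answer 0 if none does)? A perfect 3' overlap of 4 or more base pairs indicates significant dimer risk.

Last 6 bases (5'→3') — forward …TACAAC, reverse …ATCGTT.
Reverse complement of the reverse primer's last 6 bases: AACGAT; its first k bases are the reverse complement of the reverse primer's last k bases, so a perfect k-base overlap needs the forward primer's last k bases to equal them.
Comparing (forward last k vs required): k=1: C vs A ✗; k=2: AC vs AA ✗; k=3: AAC vs AAC ✓; k=4: CAAC vs AACG ✗; k=5: ACAAC vs AACGA ✗; k=6: TACAAC vs AACGAT ✗.
Only k = 3 is perfect, so the longest perfect 3' overlap is 3.

Longest perfect overlap: 3 complementary base pairs; below the dimer-risk threshold (threshold 4).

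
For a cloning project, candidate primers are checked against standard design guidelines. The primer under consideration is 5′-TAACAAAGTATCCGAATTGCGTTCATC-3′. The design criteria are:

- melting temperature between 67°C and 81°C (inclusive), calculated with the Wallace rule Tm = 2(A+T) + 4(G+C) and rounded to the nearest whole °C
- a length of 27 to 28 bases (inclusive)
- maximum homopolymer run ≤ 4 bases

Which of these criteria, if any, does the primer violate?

Meets all criteria.

Base counts: A=9, T=8, G=4, C=6 (length 27).
Tm: Tm = 2·17 + 4·10 = 74°C ✓
length: length 27 ✓
homopolymer run: longest run = 3 ✓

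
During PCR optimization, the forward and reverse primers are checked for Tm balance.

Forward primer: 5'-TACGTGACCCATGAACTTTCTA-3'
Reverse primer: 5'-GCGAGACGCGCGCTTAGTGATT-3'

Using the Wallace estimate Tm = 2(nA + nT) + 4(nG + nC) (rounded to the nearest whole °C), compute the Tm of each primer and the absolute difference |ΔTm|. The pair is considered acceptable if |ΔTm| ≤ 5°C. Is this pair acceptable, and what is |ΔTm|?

|ΔTm| = 8°C; the pair is not acceptable.

Forward: A=6 T=7 G=3 C=6 → Tm = 2·13 + 4·9 = 62°C.
Reverse: A=4 T=5 G=8 C=5 → Tm = 2·9 + 4·13 = 70°C.
|ΔTm| = |62 − 70| = 8°C, > 5°C.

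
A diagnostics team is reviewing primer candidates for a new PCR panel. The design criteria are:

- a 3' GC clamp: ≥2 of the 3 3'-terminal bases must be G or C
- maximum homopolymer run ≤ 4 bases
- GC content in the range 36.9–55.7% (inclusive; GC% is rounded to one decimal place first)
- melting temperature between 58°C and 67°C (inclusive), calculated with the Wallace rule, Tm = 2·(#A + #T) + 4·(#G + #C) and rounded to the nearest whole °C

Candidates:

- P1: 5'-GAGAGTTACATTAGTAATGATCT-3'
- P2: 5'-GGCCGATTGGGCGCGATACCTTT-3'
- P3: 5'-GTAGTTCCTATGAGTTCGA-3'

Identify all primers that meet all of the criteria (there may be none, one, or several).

P1 (23 nt, A=8 T=8 G=5 C=2): 3' end TCT has 1 G/C, need ≥2 ✗; longest run = 2 ✓; GC 7/23 = 30.4%, outside 36.9–55.7% ✗; Tm = 2·16 + 4·7 = 60°C ✓ — fails.
P2 (23 nt, A=3 T=6 G=8 C=6): 3' end TTT has 0 G/C, need ≥2 ✗; longest run = 3 ✓; GC 14/23 = 60.9%, outside 36.9–55.7% ✗; Tm = 2·9 + 4·14 = 74°C, outside 58–67°C ✗ — fails.
P3 (19 nt, A=4 T=7 G=5 C=3): 3' end CGA has 2 G/C ✓; longest run = 2 ✓; GC 8/19 = 42.1% ✓; Tm = 2·11 + 4·8 = 54°C, outside 58–67°C ✗ — fails.

None of the candidates satisfy all criteria.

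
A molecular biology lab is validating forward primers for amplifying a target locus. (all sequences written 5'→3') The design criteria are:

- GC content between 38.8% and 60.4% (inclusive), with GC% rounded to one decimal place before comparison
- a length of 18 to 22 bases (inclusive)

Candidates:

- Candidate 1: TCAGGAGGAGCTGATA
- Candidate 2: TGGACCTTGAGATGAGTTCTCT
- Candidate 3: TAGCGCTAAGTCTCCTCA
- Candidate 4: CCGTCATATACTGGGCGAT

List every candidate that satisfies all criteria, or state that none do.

Candidate 1 (16 nt, A=5 T=3 G=6 C=2): GC 8/16 = 50.0% ✓; length 16, outside 18–22 ✗ — fails.
Candidate 2 (22 nt, A=4 T=8 G=6 C=4): GC 10/22 = 45.5% ✓; length 22 ✓ — passes.
Candidate 3 (18 nt, A=4 T=5 G=3 C=6): GC 9/18 = 50.0% ✓; length 18 ✓ — passes.
Candidate 4 (19 nt, A=4 T=5 G=5 C=5): GC 10/19 = 52.6% ✓; length 19 ✓ — passes.

Candidate 2, Candidate 3 and Candidate 4.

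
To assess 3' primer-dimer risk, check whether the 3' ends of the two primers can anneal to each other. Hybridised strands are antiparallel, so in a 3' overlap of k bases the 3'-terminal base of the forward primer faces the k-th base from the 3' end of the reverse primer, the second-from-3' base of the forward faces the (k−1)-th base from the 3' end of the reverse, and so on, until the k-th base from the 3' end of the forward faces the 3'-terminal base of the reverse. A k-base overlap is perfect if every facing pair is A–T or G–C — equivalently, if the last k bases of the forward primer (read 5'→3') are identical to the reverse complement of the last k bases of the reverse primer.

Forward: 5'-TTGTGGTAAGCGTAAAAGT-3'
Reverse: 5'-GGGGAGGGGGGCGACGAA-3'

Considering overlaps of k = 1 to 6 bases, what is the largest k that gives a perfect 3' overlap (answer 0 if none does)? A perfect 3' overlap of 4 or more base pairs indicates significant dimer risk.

Longest perfect overlap: 1 complementary base pair; below the dimer-risk threshold (threshold 4).

Last 6 bases (5'→3') — forward …AAAAGT, reverse …GACGAA.
Reverse complement of the reverse primer's last 6 bases: TTCGTC; its first k bases are the reverse complement of the reverse primer's last k bases, so a perfect k-base overlap needs the forward primer's last k bases to equal them.
Comparing (forward last k vs required): k=1: T vs T ✓; k=2: GT vs TT ✗; k=3: AGT vs TTC ✗; k=4: AAGT vs TTCG ✗; k=5: AAAGT vs TTCGT ✗; k=6: AAAAGT vs TTCGTC ✗.
Only k = 1 is perfect, so the longest perfect 3' overlap is 1.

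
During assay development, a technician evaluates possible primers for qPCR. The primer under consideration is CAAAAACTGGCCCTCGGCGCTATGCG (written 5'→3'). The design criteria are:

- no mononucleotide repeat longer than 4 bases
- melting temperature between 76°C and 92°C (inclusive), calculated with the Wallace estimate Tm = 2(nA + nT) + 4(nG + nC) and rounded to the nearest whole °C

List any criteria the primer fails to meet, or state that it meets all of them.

Fails: homopolymer run.

Base counts: A=6, T=4, G=7, C=9 (length 26).
homopolymer run: longest run = 5, exceeds 4 ✗
Tm: Tm = 2·10 + 4·16 = 84°C ✓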